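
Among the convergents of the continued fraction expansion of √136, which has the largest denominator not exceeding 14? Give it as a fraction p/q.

35/3

√136 = [11; 1, 1, 1, 22, …] (period length 4).
Convergents:
  p_0/q_0 = 11/1
  p_1/q_1 = 12/1
  p_2/q_2 = 23/2
  p_3/q_3 = 35/3
  p_4/q_4 = 793/68
q_3 = 3 ≤ 14 < 68 = q_4, so the answer is 35/3.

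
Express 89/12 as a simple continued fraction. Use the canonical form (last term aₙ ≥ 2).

89 = 7·12 + 5
12 = 2·5 + 2
5 = 2·2 + 1
2 = 2·1 + 0  (stop)
So 89/12 = [7; 2, 2, 2].

[7; 2, 2, 2]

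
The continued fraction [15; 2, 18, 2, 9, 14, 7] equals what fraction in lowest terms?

Fold from the inside: start with 7/1.
  14 + 1/7 = 99/7
  9 + 7/99 = 898/99
  2 + 99/898 = 1895/898
  18 + 898/1895 = 35008/1895
  2 + 1895/35008 = 71911/35008
  15 + 35008/71911 = 1113673/71911

1113673/71911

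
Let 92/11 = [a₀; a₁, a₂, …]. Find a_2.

1

92 = 8·11 + 4   →  a_0 = 8
11 = 2·4 + 3   →  a_1 = 2
4 = 1·3 + 1   →  a_2 = 1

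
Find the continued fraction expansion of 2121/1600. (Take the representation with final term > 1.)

2121 = 1·1600 + 521
1600 = 3·521 + 37
521 = 14·37 + 3
37 = 12·3 + 1
3 = 3·1 + 0  (stop)
So 2121/1600 = [1; 3, 14, 12, 3].

[1; 3, 14, 12, 3]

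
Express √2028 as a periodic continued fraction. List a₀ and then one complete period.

[45; 30, 90]

a₀ = ⌊√2028⌋ = 45.
With m₀=0, d₀=1 and mₖ₊₁ = dₖaₖ − mₖ, dₖ₊₁ = (n − mₖ₊₁²)/dₖ, aₖ₊₁ = ⌊(a₀+mₖ₊₁)/dₖ₊₁⌋:
  k=1: m=45, d=3, a=30
  k=2: m=45, d=1, a=90
d=1 and a=2a₀=90 at k=2, so the next step gives (m, d) = (45, 3) again — its k=1 value — and the period has length 2.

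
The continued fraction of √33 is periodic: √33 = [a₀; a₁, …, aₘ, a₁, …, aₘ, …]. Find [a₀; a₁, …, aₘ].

a₀ = ⌊√33⌋ = 5.

[5; 1, 2, 1, 10]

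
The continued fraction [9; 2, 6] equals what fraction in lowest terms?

Fold from the inside: start with 6/1.
  2 + 1/6 = 13/6
  9 + 6/13 = 123/13

123/13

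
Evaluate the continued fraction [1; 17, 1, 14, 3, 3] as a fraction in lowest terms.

2897/2744

Fold from the inside: start with 3/1.
  3 + 1/3 = 10/3
  14 + 3/10 = 143/10
  1 + 10/143 = 153/143
  17 + 143/153 = 2744/153
  1 + 153/2744 = 2897/2744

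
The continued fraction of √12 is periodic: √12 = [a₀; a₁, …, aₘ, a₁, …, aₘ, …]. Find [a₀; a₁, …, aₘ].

[3; 2, 6]

a₀ = ⌊√12⌋ = 3.
With m₀=0, d₀=1 and mₖ₊₁ = dₖaₖ − mₖ, dₖ₊₁ = (n − mₖ₊₁²)/dₖ, aₖ₊₁ = ⌊(a₀+mₖ₊₁)/dₖ₊₁⌋:
  k=1: m=3, d=3, a=2
  k=2: m=3, d=1, a=6
d=1 and a=2a₀=6 at k=2, so the next step gives (m, d) = (3, 3) again — its k=1 value — and the period has length 2.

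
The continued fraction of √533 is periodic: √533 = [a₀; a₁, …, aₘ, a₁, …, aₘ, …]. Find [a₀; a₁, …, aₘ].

a₀ = ⌊√533⌋ = 23.
With m₀=0, d₀=1 and mₖ₊₁ = dₖaₖ − mₖ, dₖ₊₁ = (n − mₖ₊₁²)/dₖ, aₖ₊₁ = ⌊(a₀+mₖ₊₁)/dₖ₊₁⌋:
  k=1: m=23, d=4, a=11
  k=2: m=21, d=23, a=1
  k=3: m=2, d=23, a=1
  k=4: m=21, d=4, a=11
  k=5: m=23, d=1, a=46
d=1 and a=2a₀=46 at k=5, so the next step gives (m, d) = (23, 4) again — its k=1 value — and the period has length 5.

[23; 11, 1, 1, 11, 46]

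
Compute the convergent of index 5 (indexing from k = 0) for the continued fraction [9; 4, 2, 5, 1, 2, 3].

1522/165

Using pₖ = aₖpₖ₋₁ + pₖ₋₂, qₖ = aₖqₖ₋₁ + qₖ₋₂ (with p₋₁=1, p₋₂=0, q₋₁=0, q₋₂=1):
  k=0: a=9, p=9, q=1
  k=1: a=4, p=37, q=4
  k=2: a=2, p=83, q=9
  k=3: a=5, p=452, q=49
  k=4: a=1, p=535, q=58
  k=5: a=2, p=1522, q=165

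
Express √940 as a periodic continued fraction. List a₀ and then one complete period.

[30; 1, 1, 1, 14, 1, 1, 1, 60]

a₀ = ⌊√940⌋ = 30.
With m₀=0, d₀=1 and mₖ₊₁ = dₖaₖ − mₖ, dₖ₊₁ = (n − mₖ₊₁²)/dₖ, aₖ₊₁ = ⌊(a₀+mₖ₊₁)/dₖ₊₁⌋:
  k=1: m=30, d=40, a=1
  k=2: m=10, d=21, a=1
  k=3: m=11, d=39, a=1
  k=4: m=28, d=4, a=14
  k=5: m=28, d=39, a=1
  k=6: m=11, d=21, a=1
  k=7: m=10, d=40, a=1
  k=8: m=30, d=1, a=60
d=1 and a=2a₀=60 at k=8, so the next step gives (m, d) = (30, 40) again — its k=1 value — and the period has length 8.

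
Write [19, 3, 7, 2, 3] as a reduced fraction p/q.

Fold from the inside: start with 3/1.
  2 + 1/3 = 7/3
  7 + 3/7 = 52/7
  3 + 7/52 = 163/52
  19 + 52/163 = 3149/163

3149/163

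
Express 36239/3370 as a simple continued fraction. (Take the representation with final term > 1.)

36239 = 10·3370 + 2539
3370 = 1·2539 + 831
2539 = 3·831 + 46
831 = 18·46 + 3
46 = 15·3 + 1
3 = 3·1 + 0  (stop)
So 36239/3370 = [10; 1, 3, 18, 15, 3].

[10; 1, 3, 18, 15, 3]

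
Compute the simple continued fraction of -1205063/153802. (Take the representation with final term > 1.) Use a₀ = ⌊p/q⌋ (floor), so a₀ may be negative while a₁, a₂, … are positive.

-1205063 = -8·153802 + 25353
153802 = 6·25353 + 1684
25353 = 15·1684 + 93
1684 = 18·93 + 10
93 = 9·10 + 3
10 = 3·3 + 1
3 = 3·1 + 0  (stop)
So -1205063/153802 = [-8; 6, 15, 18, 9, 3, 3].

[-8; 6, 15, 18, 9, 3, 3]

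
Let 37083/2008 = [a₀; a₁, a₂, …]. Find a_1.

37083 = 18·2008 + 939   →  a_0 = 18
2008 = 2·939 + 130   →  a_1 = 2

2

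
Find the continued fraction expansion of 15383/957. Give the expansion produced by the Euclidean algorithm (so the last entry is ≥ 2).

[16; 13, 2, 11, 3]

15383 = 16*957 + 71
957 = 13*71 + 34
71 = 2*34 + 3
34 = 11*3 + 1
3 = 3*1 + 0  (stop)
So 15383/957 = [16; 13, 2, 11, 3].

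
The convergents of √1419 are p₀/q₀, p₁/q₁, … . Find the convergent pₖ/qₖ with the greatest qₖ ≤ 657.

√1419 = [37; 1, 2, 37, 2, 1, 74, …] (period length 6).
Convergents:
  p_0/q_0 = 37/1
  p_1/q_1 = 38/1
  p_2/q_2 = 113/3
  p_3/q_3 = 4219/112
  p_4/q_4 = 8551/227
  p_5/q_5 = 12770/339
  p_6/q_6 = 953531/25313
q_5 = 339 ≤ 657 < 25313 = q_6, so the answer is 12770/339.

12770/339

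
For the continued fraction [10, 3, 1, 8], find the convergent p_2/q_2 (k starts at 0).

Using pₖ = aₖpₖ₋₁ + pₖ₋₂, qₖ = aₖqₖ₋₁ + qₖ₋₂ (with p₋₁=1, p₋₂=0, q₋₁=0, q₋₂=1):
  k=0: a=10, p=10, q=1
  k=1: a=3, p=31, q=3
  k=2: a=1, p=41, q=4

41/4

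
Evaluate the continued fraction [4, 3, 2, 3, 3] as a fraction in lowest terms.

339/79

Using pₖ = aₖpₖ₋₁ + pₖ₋₂ and qₖ = aₖqₖ₋₁ + qₖ₋₂:
  k=0: a=4, p=4, q=1
  k=1: a=3, p=13, q=3
  k=2: a=2, p=30, q=7
  k=3: a=3, p=103, q=24
  k=4: a=3, p=339, q=79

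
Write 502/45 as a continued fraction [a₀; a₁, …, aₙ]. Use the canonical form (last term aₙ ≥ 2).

502 = 11·45 + 7
45 = 6·7 + 3
7 = 2·3 + 1
3 = 3·1 + 0  (stop)
So 502/45 = [11; 6, 2, 3].

[11; 6, 2, 3]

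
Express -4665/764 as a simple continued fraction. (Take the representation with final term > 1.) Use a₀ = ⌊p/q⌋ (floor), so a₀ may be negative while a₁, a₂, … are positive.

-4665 = -7×764 + 683
764 = 1×683 + 81
683 = 8×81 + 35
81 = 2×35 + 11
35 = 3×11 + 2
11 = 5×2 + 1
2 = 2×1 + 0  (stop)
So -4665/764 = [-7; 1, 8, 2, 3, 5, 2].

[-7; 1, 8, 2, 3, 5, 2]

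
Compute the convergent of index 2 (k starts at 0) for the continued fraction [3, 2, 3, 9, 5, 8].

Using pₖ = aₖpₖ₋₁ + pₖ₋₂, qₖ = aₖqₖ₋₁ + qₖ₋₂ (with p₋₁=1, p₋₂=0, q₋₁=0, q₋₂=1):
  k=0: a=3, p=3, q=1
  k=1: a=2, p=7, q=2
  k=2: a=3, p=24, q=7

24/7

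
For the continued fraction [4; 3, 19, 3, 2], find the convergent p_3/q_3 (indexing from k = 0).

766/177

Using pₖ = aₖpₖ₋₁ + pₖ₋₂, qₖ = aₖqₖ₋₁ + qₖ₋₂ (with p₋₁=1, p₋₂=0, q₋₁=0, q₋₂=1):
  k=0: a=4, p=4, q=1
  k=1: a=3, p=13, q=3
  k=2: a=19, p=251, q=58
  k=3: a=3, p=766, q=177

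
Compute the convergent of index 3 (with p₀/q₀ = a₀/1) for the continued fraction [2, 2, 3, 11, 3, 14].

Using pₖ = aₖpₖ₋₁ + pₖ₋₂, qₖ = aₖqₖ₋₁ + qₖ₋₂ (with p₋₁=1, p₋₂=0, q₋₁=0, q₋₂=1):
  k=0: a=2, p=2, q=1
  k=1: a=2, p=5, q=2
  k=2: a=3, p=17, q=7
  k=3: a=11, p=192, q=79

192/79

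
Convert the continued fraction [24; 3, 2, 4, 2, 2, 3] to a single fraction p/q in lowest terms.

13991/576

Using pₖ = aₖpₖ₋₁ + pₖ₋₂ and qₖ = aₖqₖ₋₁ + qₖ₋₂:
  k=0: a=24, p=24, q=1
  k=1: a=3, p=73, q=3
  k=2: a=2, p=170, q=7
  k=3: a=4, p=753, q=31
  k=4: a=2, p=1676, q=69
  k=5: a=2, p=4105, q=169
  k=6: a=3, p=13991, q=576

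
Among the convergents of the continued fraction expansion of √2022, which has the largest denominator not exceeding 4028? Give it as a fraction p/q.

121365/2699

√2022 = [44; 1, 28, 1, 88, …] (period length 4).
Convergents:
  p_0/q_0 = 44/1
  p_1/q_1 = 45/1
  p_2/q_2 = 1304/29
  p_3/q_3 = 1349/30
  p_4/q_4 = 120016/2669
  p_5/q_5 = 121365/2699
  p_6/q_6 = 3518236/78241
q_5 = 2699 ≤ 4028 < 78241 = q_6, so the answer is 121365/2699.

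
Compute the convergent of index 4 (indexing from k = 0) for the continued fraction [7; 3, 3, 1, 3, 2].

358/49

Using pₖ = aₖpₖ₋₁ + pₖ₋₂, qₖ = aₖqₖ₋₁ + qₖ₋₂ (with p₋₁=1, p₋₂=0, q₋₁=0, q₋₂=1):
  k=0: a=7, p=7, q=1
  k=1: a=3, p=22, q=3
  k=2: a=3, p=73, q=10
  k=3: a=1, p=95, q=13
  k=4: a=3, p=358, q=49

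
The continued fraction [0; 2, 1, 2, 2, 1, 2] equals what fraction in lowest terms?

27/73

Using pₖ = aₖpₖ₋₁ + pₖ₋₂ and qₖ = aₖqₖ₋₁ + qₖ₋₂:
  k=0: a=0, p=0, q=1
  k=1: a=2, p=1, q=2
  k=2: a=1, p=1, q=3
  k=3: a=2, p=3, q=8
  k=4: a=2, p=7, q=19
  k=5: a=1, p=10, q=27
  k=6: a=2, p=27, q=73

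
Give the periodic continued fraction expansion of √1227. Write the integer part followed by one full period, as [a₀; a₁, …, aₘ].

[35; 35, 70]

a₀ = ⌊√1227⌋ = 35.
With m₀=0, d₀=1 and mₖ₊₁ = dₖaₖ − mₖ, dₖ₊₁ = (n − mₖ₊₁²)/dₖ, aₖ₊₁ = ⌊(a₀+mₖ₊₁)/dₖ₊₁⌋:
  k=1: m=35, d=2, a=35
  k=2: m=35, d=1, a=70
d=1 and a=2a₀=70 at k=2, so the next step gives (m, d) = (35, 2) again — its k=1 value — and the period has length 2.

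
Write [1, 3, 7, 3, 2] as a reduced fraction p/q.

211/160

Using pₖ = aₖpₖ₋₁ + pₖ₋₂ and qₖ = aₖqₖ₋₁ + qₖ₋₂:
  k=0: a=1, p=1, q=1
  k=1: a=3, p=4, q=3
  k=2: a=7, p=29, q=22
  k=3: a=3, p=91, q=69
  k=4: a=2, p=211, q=160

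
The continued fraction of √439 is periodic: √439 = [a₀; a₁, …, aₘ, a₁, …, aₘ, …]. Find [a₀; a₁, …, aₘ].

[20; 1, 19, 1, 40]

a₀ = ⌊√439⌋ = 20.
With m₀=0, d₀=1 and mₖ₊₁ = dₖaₖ − mₖ, dₖ₊₁ = (n − mₖ₊₁²)/dₖ, aₖ₊₁ = ⌊(a₀+mₖ₊₁)/dₖ₊₁⌋:
  k=1: m=20, d=39, a=1
  k=2: m=19, d=2, a=19
  k=3: m=19, d=39, a=1
  k=4: m=20, d=1, a=40
d=1 and a=2a₀=40 at k=4, so the next step gives (m, d) = (20, 39) again — its k=1 value — and the period has length 4.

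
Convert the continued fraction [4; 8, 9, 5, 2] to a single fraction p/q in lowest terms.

Using pₖ = aₖpₖ₋₁ + pₖ₋₂ and qₖ = aₖqₖ₋₁ + qₖ₋₂:
  k=0: a=4, p=4, q=1
  k=1: a=8, p=33, q=8
  k=2: a=9, p=301, q=73
  k=3: a=5, p=1538, q=373
  k=4: a=2, p=3377, q=819

3377/819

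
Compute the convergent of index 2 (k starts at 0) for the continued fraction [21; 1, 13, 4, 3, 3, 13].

Using pₖ = aₖpₖ₋₁ + pₖ₋₂, qₖ = aₖqₖ₋₁ + qₖ₋₂ (with p₋₁=1, p₋₂=0, q₋₁=0, q₋₂=1):
  k=0: a=21, p=21, q=1
  k=1: a=1, p=22, q=1
  k=2: a=13, p=307, q=14

307/14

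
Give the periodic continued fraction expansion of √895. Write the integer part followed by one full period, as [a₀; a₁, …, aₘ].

[29; 1, 10, 1, 58]

a₀ = ⌊√895⌋ = 29.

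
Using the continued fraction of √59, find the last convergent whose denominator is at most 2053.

8311/1082

√59 = [7; 1, 2, 7, 2, 1, 14, …] (period length 6).
Convergents:
  p_0/q_0 = 7/1
  p_1/q_1 = 8/1
  p_2/q_2 = 23/3
  p_3/q_3 = 169/22
  p_4/q_4 = 361/47
  p_5/q_5 = 530/69
  p_6/q_6 = 7781/1013
  p_7/q_7 = 8311/1082
  p_8/q_8 = 24403/3177
q_7 = 1082 ≤ 2053 < 3177 = q_8, so the answer is 8311/1082.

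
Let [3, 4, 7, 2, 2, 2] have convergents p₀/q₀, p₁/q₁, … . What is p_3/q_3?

201/62

Using pₖ = aₖpₖ₋₁ + pₖ₋₂, qₖ = aₖqₖ₋₁ + qₖ₋₂ (with p₋₁=1, p₋₂=0, q₋₁=0, q₋₂=1):
  k=0: a=3, p=3, q=1
  k=1: a=4, p=13, q=4
  k=2: a=7, p=94, q=29
  k=3: a=2, p=201, q=62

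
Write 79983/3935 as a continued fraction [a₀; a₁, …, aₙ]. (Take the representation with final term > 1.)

[20; 3, 14, 1, 11, 3, 2]

79983 = 20·3935 + 1283
3935 = 3·1283 + 86
1283 = 14·86 + 79
86 = 1·79 + 7
79 = 11·7 + 2
7 = 3·2 + 1
2 = 2·1 + 0  (stop)
So 79983/3935 = [20; 3, 14, 1, 11, 3, 2].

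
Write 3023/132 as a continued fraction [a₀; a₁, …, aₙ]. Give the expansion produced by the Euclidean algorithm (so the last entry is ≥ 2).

3023 = 22·132 + 119
132 = 1·119 + 13
119 = 9·13 + 2
13 = 6·2 + 1
2 = 2·1 + 0  (stop)
So 3023/132 = [22; 1, 9, 6, 2].

[22; 1, 9, 6, 2]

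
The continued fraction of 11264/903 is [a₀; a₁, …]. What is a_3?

9

11264 = 12·903 + 428   →  a_0 = 12
903 = 2·428 + 47   →  a_1 = 2
428 = 9·47 + 5   →  a_2 = 9
47 = 9·5 + 2   →  a_3 = 9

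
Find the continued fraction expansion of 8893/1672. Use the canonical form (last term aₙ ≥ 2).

8893 = 5×1672 + 533
1672 = 3×533 + 73
533 = 7×73 + 22
73 = 3×22 + 7
22 = 3×7 + 1
7 = 7×1 + 0  (stop)
So 8893/1672 = [5; 3, 7, 3, 3, 7].

[5; 3, 7, 3, 3, 7]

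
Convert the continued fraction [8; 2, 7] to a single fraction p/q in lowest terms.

Fold from the inside: start with 7/1.
  2 + 1/7 = 15/7
  8 + 7/15 = 127/15

127/15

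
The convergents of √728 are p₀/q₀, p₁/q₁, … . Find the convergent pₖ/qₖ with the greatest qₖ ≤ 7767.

78651/2915

√728 = [26; 1, 52, …] (period length 2).
Convergents:
  p_0/q_0 = 26/1
  p_1/q_1 = 27/1
  p_2/q_2 = 1430/53
  p_3/q_3 = 1457/54
  p_4/q_4 = 77194/2861
  p_5/q_5 = 78651/2915
  p_6/q_6 = 4167046/154441
q_5 = 2915 ≤ 7767 < 154441 = q_6, so the answer is 78651/2915.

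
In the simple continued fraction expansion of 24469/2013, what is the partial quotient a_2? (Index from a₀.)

2

24469 = 12·2013 + 313   →  a_0 = 12
2013 = 6·313 + 135   →  a_1 = 6
313 = 2·135 + 43   →  a_2 = 2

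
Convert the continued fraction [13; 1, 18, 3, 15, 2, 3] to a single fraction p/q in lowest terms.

89227/6397

Using pₖ = aₖpₖ₋₁ + pₖ₋₂ and qₖ = aₖqₖ₋₁ + qₖ₋₂:
  k=0: a=13, p=13, q=1
  k=1: a=1, p=14, q=1
  k=2: a=18, p=265, q=19
  k=3: a=3, p=809, q=58
  k=4: a=15, p=12400, q=889
  k=5: a=2, p=25609, q=1836
  k=6: a=3, p=89227, q=6397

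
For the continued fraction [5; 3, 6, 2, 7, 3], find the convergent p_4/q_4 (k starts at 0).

1627/306

Using pₖ = aₖpₖ₋₁ + pₖ₋₂, qₖ = aₖqₖ₋₁ + qₖ₋₂ (with p₋₁=1, p₋₂=0, q₋₁=0, q₋₂=1):
  k=0: a=5, p=5, q=1
  k=1: a=3, p=16, q=3
  k=2: a=6, p=101, q=19
  k=3: a=2, p=218, q=41
  k=4: a=7, p=1627, q=306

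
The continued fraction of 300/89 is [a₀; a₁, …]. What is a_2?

1

300 = 3·89 + 33   →  a_0 = 3
89 = 2·33 + 23   →  a_1 = 2
33 = 1·23 + 10   →  a_2 = 1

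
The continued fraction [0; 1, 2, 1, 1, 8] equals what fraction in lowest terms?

Fold from the inside: start with 8/1.
  1 + 1/8 = 9/8
  1 + 8/9 = 17/9
  2 + 9/17 = 43/17
  1 + 17/43 = 60/43
  0 + 43/60 = 43/60

43/60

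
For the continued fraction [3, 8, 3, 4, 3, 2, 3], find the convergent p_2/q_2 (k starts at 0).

78/25

Using pₖ = aₖpₖ₋₁ + pₖ₋₂, qₖ = aₖqₖ₋₁ + qₖ₋₂ (with p₋₁=1, p₋₂=0, q₋₁=0, q₋₂=1):
  k=0: a=3, p=3, q=1
  k=1: a=8, p=25, q=8
  k=2: a=3, p=78, q=25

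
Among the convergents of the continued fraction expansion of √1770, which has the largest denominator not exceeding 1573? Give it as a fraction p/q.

49518/1177

√1770 = [42; 14, 84, …] (period length 2).
Convergents:
  p_0/q_0 = 42/1
  p_1/q_1 = 589/14
  p_2/q_2 = 49518/1177
  p_3/q_3 = 693841/16492
q_2 = 1177 ≤ 1573 < 16492 = q_3, so the answer is 49518/1177.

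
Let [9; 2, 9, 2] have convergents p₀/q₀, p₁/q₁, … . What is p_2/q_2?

180/19

Using pₖ = aₖpₖ₋₁ + pₖ₋₂, qₖ = aₖqₖ₋₁ + qₖ₋₂ (with p₋₁=1, p₋₂=0, q₋₁=0, q₋₂=1):
  k=0: a=9, p=9, q=1
  k=1: a=2, p=19, q=2
  k=2: a=9, p=180, q=19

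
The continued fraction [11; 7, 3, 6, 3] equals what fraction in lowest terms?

4889/439

Fold from the inside: start with 3/1.
  6 + 1/3 = 19/3
  3 + 3/19 = 60/19
  7 + 19/60 = 439/60
  11 + 60/439 = 4889/439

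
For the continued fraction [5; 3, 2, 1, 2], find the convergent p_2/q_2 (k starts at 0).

Using pₖ = aₖpₖ₋₁ + pₖ₋₂, qₖ = aₖqₖ₋₁ + qₖ₋₂ (with p₋₁=1, p₋₂=0, q₋₁=0, q₋₂=1):
  k=0: a=5, p=5, q=1
  k=1: a=3, p=16, q=3
  k=2: a=2, p=37, q=7

37/7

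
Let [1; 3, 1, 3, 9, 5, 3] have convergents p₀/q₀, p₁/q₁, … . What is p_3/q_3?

19/15

Using pₖ = aₖpₖ₋₁ + pₖ₋₂, qₖ = aₖqₖ₋₁ + qₖ₋₂ (with p₋₁=1, p₋₂=0, q₋₁=0, q₋₂=1):
  k=0: a=1, p=1, q=1
  k=1: a=3, p=4, q=3
  k=2: a=1, p=5, q=4
  k=3: a=3, p=19, q=15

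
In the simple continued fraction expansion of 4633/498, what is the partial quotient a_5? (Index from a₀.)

4633 = 9·498 + 151   →  a_0 = 9
498 = 3·151 + 45   →  a_1 = 3
151 = 3·45 + 16   →  a_2 = 3
45 = 2·16 + 13   →  a_3 = 2
16 = 1·13 + 3   →  a_4 = 1
13 = 4·3 + 1   →  a_5 = 4

4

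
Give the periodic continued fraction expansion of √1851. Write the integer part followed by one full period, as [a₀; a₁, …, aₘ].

[43; 43, 86]

a₀ = ⌊√1851⌋ = 43.
With m₀=0, d₀=1 and mₖ₊₁ = dₖaₖ − mₖ, dₖ₊₁ = (n − mₖ₊₁²)/dₖ, aₖ₊₁ = ⌊(a₀+mₖ₊₁)/dₖ₊₁⌋:
  k=1: m=43, d=2, a=43
  k=2: m=43, d=1, a=86
d=1 and a=2a₀=86 at k=2, so the next step gives (m, d) = (43, 2) again — its k=1 value — and the period has length 2.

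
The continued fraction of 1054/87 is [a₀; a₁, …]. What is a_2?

1054 = 12·87 + 10   →  a_0 = 12
87 = 8·10 + 7   →  a_1 = 8
10 = 1·7 + 3   →  a_2 = 1

1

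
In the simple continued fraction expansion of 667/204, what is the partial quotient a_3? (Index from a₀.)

667 = 3·204 + 55   →  a_0 = 3
204 = 3·55 + 39   →  a_1 = 3
55 = 1·39 + 16   →  a_2 = 1
39 = 2·16 + 7   →  a_3 = 2

2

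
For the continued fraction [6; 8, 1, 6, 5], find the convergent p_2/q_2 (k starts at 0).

Using pₖ = aₖpₖ₋₁ + pₖ₋₂, qₖ = aₖqₖ₋₁ + qₖ₋₂ (with p₋₁=1, p₋₂=0, q₋₁=0, q₋₂=1):
  k=0: a=6, p=6, q=1
  k=1: a=8, p=49, q=8
  k=2: a=1, p=55, q=9

55/9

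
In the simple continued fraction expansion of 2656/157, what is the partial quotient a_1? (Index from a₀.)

1

2656 = 16·157 + 144   →  a_0 = 16
157 = 1·144 + 13   →  a_1 = 1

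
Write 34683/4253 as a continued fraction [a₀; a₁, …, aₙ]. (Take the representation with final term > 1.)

34683 = 8×4253 + 659
4253 = 6×659 + 299
659 = 2×299 + 61
299 = 4×61 + 55
61 = 1×55 + 6
55 = 9×6 + 1
6 = 6×1 + 0  (stop)
So 34683/4253 = [8; 6, 2, 4, 1, 9, 6].

[8; 6, 2, 4, 1, 9, 6]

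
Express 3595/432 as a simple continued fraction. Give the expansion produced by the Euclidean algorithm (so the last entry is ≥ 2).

3595 = 8*432 + 139
432 = 3*139 + 15
139 = 9*15 + 4
15 = 3*4 + 3
4 = 1*3 + 1
3 = 3*1 + 0  (stop)
So 3595/432 = [8; 3, 9, 3, 1, 3].

[8; 3, 9, 3, 1, 3]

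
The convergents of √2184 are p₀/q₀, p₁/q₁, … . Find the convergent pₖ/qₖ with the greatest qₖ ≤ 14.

√2184 = [46; 1, 2, 1, 2, 1, 92, …] (period length 6).
Convergents:
  p_0/q_0 = 46/1
  p_1/q_1 = 47/1
  p_2/q_2 = 140/3
  p_3/q_3 = 187/4
  p_4/q_4 = 514/11
  p_5/q_5 = 701/15
q_4 = 11 ≤ 14 < 15 = q_5, so the answer is 514/11.

514/11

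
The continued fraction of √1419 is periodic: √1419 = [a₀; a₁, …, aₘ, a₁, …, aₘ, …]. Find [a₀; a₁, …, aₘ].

[37; 1, 2, 37, 2, 1, 74]

a₀ = ⌊√1419⌋ = 37.
With m₀=0, d₀=1 and mₖ₊₁ = dₖaₖ − mₖ, dₖ₊₁ = (n − mₖ₊₁²)/dₖ, aₖ₊₁ = ⌊(a₀+mₖ₊₁)/dₖ₊₁⌋:
  k=1: m=37, d=50, a=1
  k=2: m=13, d=25, a=2
  k=3: m=37, d=2, a=37
  k=4: m=37, d=25, a=2
  k=5: m=13, d=50, a=1
  k=6: m=37, d=1, a=74
d=1 and a=2a₀=74 at k=6, so the next step gives (m, d) = (37, 50) again — its k=1 value — and the period has length 6.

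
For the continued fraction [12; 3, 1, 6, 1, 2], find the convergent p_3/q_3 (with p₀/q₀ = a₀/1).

Using pₖ = aₖpₖ₋₁ + pₖ₋₂, qₖ = aₖqₖ₋₁ + qₖ₋₂ (with p₋₁=1, p₋₂=0, q₋₁=0, q₋₂=1):
  k=0: a=12, p=12, q=1
  k=1: a=3, p=37, q=3
  k=2: a=1, p=49, q=4
  k=3: a=6, p=331, q=27

331/27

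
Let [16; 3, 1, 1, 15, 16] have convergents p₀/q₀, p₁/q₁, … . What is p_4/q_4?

Using pₖ = aₖpₖ₋₁ + pₖ₋₂, qₖ = aₖqₖ₋₁ + qₖ₋₂ (with p₋₁=1, p₋₂=0, q₋₁=0, q₋₂=1):
  k=0: a=16, p=16, q=1
  k=1: a=3, p=49, q=3
  k=2: a=1, p=65, q=4
  k=3: a=1, p=114, q=7
  k=4: a=15, p=1775, q=109

1775/109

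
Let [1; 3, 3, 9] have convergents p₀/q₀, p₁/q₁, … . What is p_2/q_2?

13/10

Using pₖ = aₖpₖ₋₁ + pₖ₋₂, qₖ = aₖqₖ₋₁ + qₖ₋₂ (with p₋₁=1, p₋₂=0, q₋₁=0, q₋₂=1):
  k=0: a=1, p=1, q=1
  k=1: a=3, p=4, q=3
  k=2: a=3, p=13, q=10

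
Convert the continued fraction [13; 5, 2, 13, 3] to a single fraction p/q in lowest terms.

Using pₖ = aₖpₖ₋₁ + pₖ₋₂ and qₖ = aₖqₖ₋₁ + qₖ₋₂:
  k=0: a=13, p=13, q=1
  k=1: a=5, p=66, q=5
  k=2: a=2, p=145, q=11
  k=3: a=13, p=1951, q=148
  k=4: a=3, p=5998, q=455

5998/455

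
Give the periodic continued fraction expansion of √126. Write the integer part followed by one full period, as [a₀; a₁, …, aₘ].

a₀ = ⌊√126⌋ = 11.
With m₀=0, d₀=1 and mₖ₊₁ = dₖaₖ − mₖ, dₖ₊₁ = (n − mₖ₊₁²)/dₖ, aₖ₊₁ = ⌊(a₀+mₖ₊₁)/dₖ₊₁⌋:
  k=1: m=11, d=5, a=4
  k=2: m=9, d=9, a=2
  k=3: m=9, d=5, a=4
  k=4: m=11, d=1, a=22
d=1 and a=2a₀=22 at k=4, so the next step gives (m, d) = (11, 5) again — its k=1 value — and the period has length 4.

[11; 4, 2, 4, 22]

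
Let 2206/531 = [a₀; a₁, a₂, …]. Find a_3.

9

2206 = 4·531 + 82   →  a_0 = 4
531 = 6·82 + 39   →  a_1 = 6
82 = 2·39 + 4   →  a_2 = 2
39 = 9·4 + 3   →  a_3 = 9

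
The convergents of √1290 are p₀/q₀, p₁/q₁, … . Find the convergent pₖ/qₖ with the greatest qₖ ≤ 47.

√1290 = [35; 1, 10, 1, 70, …] (period length 4).
Convergents:
  p_0/q_0 = 35/1
  p_1/q_1 = 36/1
  p_2/q_2 = 395/11
  p_3/q_3 = 431/12
  p_4/q_4 = 30565/851
q_3 = 12 ≤ 47 < 851 = q_4, so the answer is 431/12.

431/12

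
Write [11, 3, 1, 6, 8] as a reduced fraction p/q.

2477/220

Fold from the inside: start with 8/1.
  6 + 1/8 = 49/8
  1 + 8/49 = 57/49
  3 + 49/57 = 220/57
  11 + 57/220 = 2477/220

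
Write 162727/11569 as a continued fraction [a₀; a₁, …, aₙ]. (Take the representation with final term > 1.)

[14; 15, 4, 1, 16, 9]

162727 = 14·11569 + 761
11569 = 15·761 + 154
761 = 4·154 + 145
154 = 1·145 + 9
145 = 16·9 + 1
9 = 9·1 + 0  (stop)
So 162727/11569 = [14; 15, 4, 1, 16, 9].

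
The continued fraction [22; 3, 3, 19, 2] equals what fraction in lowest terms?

Fold from the inside: start with 2/1.
  19 + 1/2 = 39/2
  3 + 2/39 = 119/39
  3 + 39/119 = 396/119
  22 + 119/396 = 8831/396

8831/396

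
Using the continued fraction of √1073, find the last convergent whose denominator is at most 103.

1212/37

√1073 = [32; 1, 3, 9, 9, 3, 1, 64, …] (period length 7).
Convergents:
  p_0/q_0 = 32/1
  p_1/q_1 = 33/1
  p_2/q_2 = 131/4
  p_3/q_3 = 1212/37
  p_4/q_4 = 11039/337
q_3 = 37 ≤ 103 < 337 = q_4, so the answer is 1212/37.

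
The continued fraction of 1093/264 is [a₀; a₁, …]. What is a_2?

7

1093 = 4·264 + 37   →  a_0 = 4
264 = 7·37 + 5   →  a_1 = 7
37 = 7·5 + 2   →  a_2 = 7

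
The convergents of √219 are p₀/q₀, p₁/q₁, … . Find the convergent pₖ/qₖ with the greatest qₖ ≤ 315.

2205/149

√219 = [14; 1, 3, 1, 28, …] (period length 4).
Convergents:
  p_0/q_0 = 14/1
  p_1/q_1 = 15/1
  p_2/q_2 = 59/4
  p_3/q_3 = 74/5
  p_4/q_4 = 2131/144
  p_5/q_5 = 2205/149
  p_6/q_6 = 8746/591
q_5 = 149 ≤ 315 < 591 = q_6, so the answer is 2205/149.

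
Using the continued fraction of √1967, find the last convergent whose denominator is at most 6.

133/3

√1967 = [44; 2, 1, 5, 1, 2, 88, …] (period length 6).
Convergents:
  p_0/q_0 = 44/1
  p_1/q_1 = 89/2
  p_2/q_2 = 133/3
  p_3/q_3 = 754/17
q_2 = 3 ≤ 6 < 17 = q_3, so the answer is 133/3.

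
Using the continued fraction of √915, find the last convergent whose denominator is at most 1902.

√915 = [30; 4, 60, …] (period length 2).
Convergents:
  p_0/q_0 = 30/1
  p_1/q_1 = 121/4
  p_2/q_2 = 7290/241
  p_3/q_3 = 29281/968
  p_4/q_4 = 1764150/58321
q_3 = 968 ≤ 1902 < 58321 = q_4, so the answer is 29281/968.

29281/968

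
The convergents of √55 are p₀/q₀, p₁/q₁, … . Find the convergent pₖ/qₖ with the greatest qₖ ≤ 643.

2655/358

√55 = [7; 2, 2, 2, 14, …] (period length 4).
Convergents:
  p_0/q_0 = 7/1
  p_1/q_1 = 15/2
  p_2/q_2 = 37/5
  p_3/q_3 = 89/12
  p_4/q_4 = 1283/173
  p_5/q_5 = 2655/358
  p_6/q_6 = 6593/889
q_5 = 358 ≤ 643 < 889 = q_6, so the answer is 2655/358.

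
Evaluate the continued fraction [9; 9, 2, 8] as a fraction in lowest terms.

Using pₖ = aₖpₖ₋₁ + pₖ₋₂ and qₖ = aₖqₖ₋₁ + qₖ₋₂:
  k=0: a=9, p=9, q=1
  k=1: a=9, p=82, q=9
  k=2: a=2, p=173, q=19
  k=3: a=8, p=1466, q=161

1466/161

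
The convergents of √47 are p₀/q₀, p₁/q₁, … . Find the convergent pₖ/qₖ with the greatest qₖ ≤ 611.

3942/575

√47 = [6; 1, 5, 1, 12, …] (period length 4).
Convergents:
  p_0/q_0 = 6/1
  p_1/q_1 = 7/1
  p_2/q_2 = 41/6
  p_3/q_3 = 48/7
  p_4/q_4 = 617/90
  p_5/q_5 = 665/97
  p_6/q_6 = 3942/575
  p_7/q_7 = 4607/672
q_6 = 575 ≤ 611 < 672 = q_7, so the answer is 3942/575.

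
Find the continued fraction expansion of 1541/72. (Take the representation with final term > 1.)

1541 = 21×72 + 29
72 = 2×29 + 14
29 = 2×14 + 1
14 = 14×1 + 0  (stop)
So 1541/72 = [21; 2, 2, 14].

[21; 2, 2, 14]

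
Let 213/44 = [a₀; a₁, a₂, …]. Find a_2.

213 = 4·44 + 37   →  a_0 = 4
44 = 1·37 + 7   →  a_1 = 1
37 = 5·7 + 2   →  a_2 = 5

5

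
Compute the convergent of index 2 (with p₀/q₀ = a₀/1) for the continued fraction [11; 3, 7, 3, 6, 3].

249/22

Using pₖ = aₖpₖ₋₁ + pₖ₋₂, qₖ = aₖqₖ₋₁ + qₖ₋₂ (with p₋₁=1, p₋₂=0, q₋₁=0, q₋₂=1):
  k=0: a=11, p=11, q=1
  k=1: a=3, p=34, q=3
  k=2: a=7, p=249, q=22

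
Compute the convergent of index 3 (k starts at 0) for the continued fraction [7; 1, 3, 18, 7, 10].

Using pₖ = aₖpₖ₋₁ + pₖ₋₂, qₖ = aₖqₖ₋₁ + qₖ₋₂ (with p₋₁=1, p₋₂=0, q₋₁=0, q₋₂=1):
  k=0: a=7, p=7, q=1
  k=1: a=1, p=8, q=1
  k=2: a=3, p=31, q=4
  k=3: a=18, p=566, q=73

566/73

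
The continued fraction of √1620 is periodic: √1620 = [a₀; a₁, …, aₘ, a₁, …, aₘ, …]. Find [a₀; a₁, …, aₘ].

[40; 4, 80]

a₀ = ⌊√1620⌋ = 40.
With m₀=0, d₀=1 and mₖ₊₁ = dₖaₖ − mₖ, dₖ₊₁ = (n − mₖ₊₁²)/dₖ, aₖ₊₁ = ⌊(a₀+mₖ₊₁)/dₖ₊₁⌋:
  k=1: m=40, d=20, a=4
  k=2: m=40, d=1, a=80
d=1 and a=2a₀=80 at k=2, so the next step gives (m, d) = (40, 20) again — its k=1 value — and the period has length 2.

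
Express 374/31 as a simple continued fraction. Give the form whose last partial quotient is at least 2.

[12; 15, 2]

374 = 12·31 + 2
31 = 15·2 + 1
2 = 2·1 + 0  (stop)
So 374/31 = [12; 15, 2].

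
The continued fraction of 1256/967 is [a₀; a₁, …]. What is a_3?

1

1256 = 1·967 + 289   →  a_0 = 1
967 = 3·289 + 100   →  a_1 = 3
289 = 2·100 + 89   →  a_2 = 2
100 = 1·89 + 11   →  a_3 = 1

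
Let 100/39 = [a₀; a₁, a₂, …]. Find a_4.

100 = 2·39 + 22   →  a_0 = 2
39 = 1·22 + 17   →  a_1 = 1
22 = 1·17 + 5   →  a_2 = 1
17 = 3·5 + 2   →  a_3 = 3
5 = 2·2 + 1   →  a_4 = 2

2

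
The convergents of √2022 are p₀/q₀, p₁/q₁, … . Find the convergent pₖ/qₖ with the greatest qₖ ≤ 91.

√2022 = [44; 1, 28, 1, 88, …] (period length 4).
Convergents:
  p_0/q_0 = 44/1
  p_1/q_1 = 45/1
  p_2/q_2 = 1304/29
  p_3/q_3 = 1349/30
  p_4/q_4 = 120016/2669
q_3 = 30 ≤ 91 < 2669 = q_4, so the answer is 1349/30.

1349/30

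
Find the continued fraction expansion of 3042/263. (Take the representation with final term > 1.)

[11; 1, 1, 3, 3, 1, 8]

3042 = 11·263 + 149
263 = 1·149 + 114
149 = 1·114 + 35
114 = 3·35 + 9
35 = 3·9 + 8
9 = 1·8 + 1
8 = 8·1 + 0  (stop)
So 3042/263 = [11; 1, 1, 3, 3, 1, 8].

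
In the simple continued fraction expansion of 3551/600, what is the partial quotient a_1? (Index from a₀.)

3551 = 5·600 + 551   →  a_0 = 5
600 = 1·551 + 49   →  a_1 = 1

1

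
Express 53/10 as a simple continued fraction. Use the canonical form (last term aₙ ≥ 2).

53 = 5·10 + 3
10 = 3·3 + 1
3 = 3·1 + 0  (stop)
So 53/10 = [5; 3, 3].

[5; 3, 3]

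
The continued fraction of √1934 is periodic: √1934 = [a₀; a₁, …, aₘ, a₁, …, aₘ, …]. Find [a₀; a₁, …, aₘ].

a₀ = ⌊√1934⌋ = 43.
With m₀=0, d₀=1 and mₖ₊₁ = dₖaₖ − mₖ, dₖ₊₁ = (n − mₖ₊₁²)/dₖ, aₖ₊₁ = ⌊(a₀+mₖ₊₁)/dₖ₊₁⌋:
  k=1: m=43, d=85, a=1
  k=2: m=42, d=2, a=42
  k=3: m=42, d=85, a=1
  k=4: m=43, d=1, a=86
d=1 and a=2a₀=86 at k=4, so the next step gives (m, d) = (43, 85) again — its k=1 value — and the period has length 4.

[43; 1, 42, 1, 86]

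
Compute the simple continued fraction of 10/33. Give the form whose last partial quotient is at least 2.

10 = 0·33 + 10
33 = 3·10 + 3
10 = 3·3 + 1
3 = 3·1 + 0  (stop)
So 10/33 = [0; 3, 3, 3].

[0; 3, 3, 3]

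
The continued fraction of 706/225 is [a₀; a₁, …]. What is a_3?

706 = 3·225 + 31   →  a_0 = 3
225 = 7·31 + 8   →  a_1 = 7
31 = 3·8 + 7   →  a_2 = 3
8 = 1·7 + 1   →  a_3 = 1

1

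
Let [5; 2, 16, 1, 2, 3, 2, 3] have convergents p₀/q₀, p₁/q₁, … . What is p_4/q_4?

565/103

Using pₖ = aₖpₖ₋₁ + pₖ₋₂, qₖ = aₖqₖ₋₁ + qₖ₋₂ (with p₋₁=1, p₋₂=0, q₋₁=0, q₋₂=1):
  k=0: a=5, p=5, q=1
  k=1: a=2, p=11, q=2
  k=2: a=16, p=181, q=33
  k=3: a=1, p=192, q=35
  k=4: a=2, p=565, q=103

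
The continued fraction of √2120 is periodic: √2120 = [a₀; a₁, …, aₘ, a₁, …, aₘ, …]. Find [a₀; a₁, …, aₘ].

[46; 23, 92]

a₀ = ⌊√2120⌋ = 46.
With m₀=0, d₀=1 and mₖ₊₁ = dₖaₖ − mₖ, dₖ₊₁ = (n − mₖ₊₁²)/dₖ, aₖ₊₁ = ⌊(a₀+mₖ₊₁)/dₖ₊₁⌋:
  k=1: m=46, d=4, a=23
  k=2: m=46, d=1, a=92
d=1 and a=2a₀=92 at k=2, so the next step gives (m, d) = (46, 4) again — its k=1 value — and the period has length 2.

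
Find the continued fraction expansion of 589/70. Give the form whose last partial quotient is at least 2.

[8; 2, 2, 2, 2, 2]

589 = 8×70 + 29
70 = 2×29 + 12
29 = 2×12 + 5
12 = 2×5 + 2
5 = 2×2 + 1
2 = 2×1 + 0  (stop)
So 589/70 = [8; 2, 2, 2, 2, 2].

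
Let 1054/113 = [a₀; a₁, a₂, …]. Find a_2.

1054 = 9·113 + 37   →  a_0 = 9
113 = 3·37 + 2   →  a_1 = 3
37 = 18·2 + 1   →  a_2 = 18

18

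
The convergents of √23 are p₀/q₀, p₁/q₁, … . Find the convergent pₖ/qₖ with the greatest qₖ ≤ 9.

24/5

√23 = [4; 1, 3, 1, 8, …] (period length 4).
Convergents:
  p_0/q_0 = 4/1
  p_1/q_1 = 5/1
  p_2/q_2 = 19/4
  p_3/q_3 = 24/5
  p_4/q_4 = 211/44
q_3 = 5 ≤ 9 < 44 = q_4, so the answer is 24/5.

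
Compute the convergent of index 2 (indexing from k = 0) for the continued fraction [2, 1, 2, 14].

Using pₖ = aₖpₖ₋₁ + pₖ₋₂, qₖ = aₖqₖ₋₁ + qₖ₋₂ (with p₋₁=1, p₋₂=0, q₋₁=0, q₋₂=1):
  k=0: a=2, p=2, q=1
  k=1: a=1, p=3, q=1
  k=2: a=2, p=8, q=3

8/3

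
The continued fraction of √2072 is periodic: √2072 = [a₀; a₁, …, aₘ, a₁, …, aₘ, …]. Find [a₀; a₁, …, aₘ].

[45; 1, 1, 12, 1, 1, 90]

a₀ = ⌊√2072⌋ = 45.
With m₀=0, d₀=1 and mₖ₊₁ = dₖaₖ − mₖ, dₖ₊₁ = (n − mₖ₊₁²)/dₖ, aₖ₊₁ = ⌊(a₀+mₖ₊₁)/dₖ₊₁⌋:
  k=1: m=45, d=47, a=1
  k=2: m=2, d=44, a=1
  k=3: m=42, d=7, a=12
  k=4: m=42, d=44, a=1
  k=5: m=2, d=47, a=1
  k=6: m=45, d=1, a=90
d=1 and a=2a₀=90 at k=6, so the next step gives (m, d) = (45, 47) again — its k=1 value — and the period has length 6.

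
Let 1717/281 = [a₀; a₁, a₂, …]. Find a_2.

15

1717 = 6·281 + 31   →  a_0 = 6
281 = 9·31 + 2   →  a_1 = 9
31 = 15·2 + 1   →  a_2 = 15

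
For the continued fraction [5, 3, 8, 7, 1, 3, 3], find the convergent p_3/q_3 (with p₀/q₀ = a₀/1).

947/178

Using pₖ = aₖpₖ₋₁ + pₖ₋₂, qₖ = aₖqₖ₋₁ + qₖ₋₂ (with p₋₁=1, p₋₂=0, q₋₁=0, q₋₂=1):
  k=0: a=5, p=5, q=1
  k=1: a=3, p=16, q=3
  k=2: a=8, p=133, q=25
  k=3: a=7, p=947, q=178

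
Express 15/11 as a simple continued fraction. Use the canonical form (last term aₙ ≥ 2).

15 = 1×11 + 4
11 = 2×4 + 3
4 = 1×3 + 1
3 = 3×1 + 0  (stop)
So 15/11 = [1; 2, 1, 3].

[1; 2, 1, 3]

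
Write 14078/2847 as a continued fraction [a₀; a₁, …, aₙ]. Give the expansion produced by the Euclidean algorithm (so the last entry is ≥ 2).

[4; 1, 17, 7, 2, 10]

14078 = 4×2847 + 2690
2847 = 1×2690 + 157
2690 = 17×157 + 21
157 = 7×21 + 10
21 = 2×10 + 1
10 = 10×1 + 0  (stop)
So 14078/2847 = [4; 1, 17, 7, 2, 10].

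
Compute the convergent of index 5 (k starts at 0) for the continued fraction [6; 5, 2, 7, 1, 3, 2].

Using pₖ = aₖpₖ₋₁ + pₖ₋₂, qₖ = aₖqₖ₋₁ + qₖ₋₂ (with p₋₁=1, p₋₂=0, q₋₁=0, q₋₂=1):
  k=0: a=6, p=6, q=1
  k=1: a=5, p=31, q=5
  k=2: a=2, p=68, q=11
  k=3: a=7, p=507, q=82
  k=4: a=1, p=575, q=93
  k=5: a=3, p=2232, q=361

2232/361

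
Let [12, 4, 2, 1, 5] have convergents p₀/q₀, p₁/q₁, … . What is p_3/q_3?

159/13

Using pₖ = aₖpₖ₋₁ + pₖ₋₂, qₖ = aₖqₖ₋₁ + qₖ₋₂ (with p₋₁=1, p₋₂=0, q₋₁=0, q₋₂=1):
  k=0: a=12, p=12, q=1
  k=1: a=4, p=49, q=4
  k=2: a=2, p=110, q=9
  k=3: a=1, p=159, q=13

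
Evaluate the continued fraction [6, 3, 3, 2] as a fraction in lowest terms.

Using pₖ = aₖpₖ₋₁ + pₖ₋₂ and qₖ = aₖqₖ₋₁ + qₖ₋₂:
  k=0: a=6, p=6, q=1
  k=1: a=3, p=19, q=3
  k=2: a=3, p=63, q=10
  k=3: a=2, p=145, q=23

145/23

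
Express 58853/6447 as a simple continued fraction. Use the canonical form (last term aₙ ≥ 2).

[9; 7, 1, 3, 3, 3, 19]

58853 = 9·6447 + 830
6447 = 7·830 + 637
830 = 1·637 + 193
637 = 3·193 + 58
193 = 3·58 + 19
58 = 3·19 + 1
19 = 19·1 + 0  (stop)
So 58853/6447 = [9; 7, 1, 3, 3, 3, 19].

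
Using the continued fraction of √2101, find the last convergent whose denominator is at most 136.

√2101 = [45; 1, 5, 8, 5, 1, 90, …] (period length 6).
Convergents:
  p_0/q_0 = 45/1
  p_1/q_1 = 46/1
  p_2/q_2 = 275/6
  p_3/q_3 = 2246/49
  p_4/q_4 = 11505/251
q_3 = 49 ≤ 136 < 251 = q_4, so the answer is 2246/49.

2246/49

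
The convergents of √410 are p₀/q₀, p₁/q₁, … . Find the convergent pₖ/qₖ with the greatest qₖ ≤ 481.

√410 = [20; 4, 40, …] (period length 2).
Convergents:
  p_0/q_0 = 20/1
  p_1/q_1 = 81/4
  p_2/q_2 = 3260/161
  p_3/q_3 = 13121/648
q_2 = 161 ≤ 481 < 648 = q_3, so the answer is 3260/161.

3260/161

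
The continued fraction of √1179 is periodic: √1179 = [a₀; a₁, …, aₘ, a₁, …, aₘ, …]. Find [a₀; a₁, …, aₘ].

[34; 2, 1, 33, 1, 2, 68]

a₀ = ⌊√1179⌋ = 34.
With m₀=0, d₀=1 and mₖ₊₁ = dₖaₖ − mₖ, dₖ₊₁ = (n − mₖ₊₁²)/dₖ, aₖ₊₁ = ⌊(a₀+mₖ₊₁)/dₖ₊₁⌋:
  k=1: m=34, d=23, a=2
  k=2: m=12, d=45, a=1
  k=3: m=33, d=2, a=33
  k=4: m=33, d=45, a=1
  k=5: m=12, d=23, a=2
  k=6: m=34, d=1, a=68
d=1 and a=2a₀=68 at k=6, so the next step gives (m, d) = (34, 23) again — its k=1 value — and the period has length 6.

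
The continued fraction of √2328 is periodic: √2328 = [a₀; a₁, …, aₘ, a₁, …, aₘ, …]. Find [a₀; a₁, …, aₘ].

a₀ = ⌊√2328⌋ = 48.
With m₀=0, d₀=1 and mₖ₊₁ = dₖaₖ − mₖ, dₖ₊₁ = (n − mₖ₊₁²)/dₖ, aₖ₊₁ = ⌊(a₀+mₖ₊₁)/dₖ₊₁⌋:
  k=1: m=48, d=24, a=4
  k=2: m=48, d=1, a=96
d=1 and a=2a₀=96 at k=2, so the next step gives (m, d) = (48, 24) again — its k=1 value — and the period has length 2.

[48; 4, 96]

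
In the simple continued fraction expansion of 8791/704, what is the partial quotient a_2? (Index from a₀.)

19

8791 = 12·704 + 343   →  a_0 = 12
704 = 2·343 + 18   →  a_1 = 2
343 = 19·18 + 1   →  a_2 = 19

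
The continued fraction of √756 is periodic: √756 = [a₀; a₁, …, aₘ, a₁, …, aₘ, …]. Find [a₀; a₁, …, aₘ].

[27; 2, 54]

a₀ = ⌊√756⌋ = 27.
With m₀=0, d₀=1 and mₖ₊₁ = dₖaₖ − mₖ, dₖ₊₁ = (n − mₖ₊₁²)/dₖ, aₖ₊₁ = ⌊(a₀+mₖ₊₁)/dₖ₊₁⌋:
  k=1: m=27, d=27, a=2
  k=2: m=27, d=1, a=54
d=1 and a=2a₀=54 at k=2, so the next step gives (m, d) = (27, 27) again — its k=1 value — and the period has length 2.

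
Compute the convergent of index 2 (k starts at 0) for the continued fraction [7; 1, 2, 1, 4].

23/3

Using pₖ = aₖpₖ₋₁ + pₖ₋₂, qₖ = aₖqₖ₋₁ + qₖ₋₂ (with p₋₁=1, p₋₂=0, q₋₁=0, q₋₂=1):
  k=0: a=7, p=7, q=1
  k=1: a=1, p=8, q=1
  k=2: a=2, p=23, q=3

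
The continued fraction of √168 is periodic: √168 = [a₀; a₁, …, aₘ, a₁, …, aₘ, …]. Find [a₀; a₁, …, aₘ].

[12; 1, 24]

a₀ = ⌊√168⌋ = 12.
With m₀=0, d₀=1 and mₖ₊₁ = dₖaₖ − mₖ, dₖ₊₁ = (n − mₖ₊₁²)/dₖ, aₖ₊₁ = ⌊(a₀+mₖ₊₁)/dₖ₊₁⌋:
  k=1: m=12, d=24, a=1
  k=2: m=12, d=1, a=24
d=1 and a=2a₀=24 at k=2, so the next step gives (m, d) = (12, 24) again — its k=1 value — and the period has length 2.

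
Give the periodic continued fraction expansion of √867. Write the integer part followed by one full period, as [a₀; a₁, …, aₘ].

a₀ = ⌊√867⌋ = 29.
With m₀=0, d₀=1 and mₖ₊₁ = dₖaₖ − mₖ, dₖ₊₁ = (n − mₖ₊₁²)/dₖ, aₖ₊₁ = ⌊(a₀+mₖ₊₁)/dₖ₊₁⌋:
  k=1: m=29, d=26, a=2
  k=2: m=23, d=13, a=4
  k=3: m=29, d=2, a=29
  k=4: m=29, d=13, a=4
  k=5: m=23, d=26, a=2
  k=6: m=29, d=1, a=58
d=1 and a=2a₀=58 at k=6, so the next step gives (m, d) = (29, 26) again — its k=1 value — and the period has length 6.

[29; 2, 4, 29, 4, 2, 58]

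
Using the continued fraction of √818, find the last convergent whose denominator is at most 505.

√818 = [28; 1, 1, 1, 1, 56, …] (period length 5).
Convergents:
  p_0/q_0 = 28/1
  p_1/q_1 = 29/1
  p_2/q_2 = 57/2
  p_3/q_3 = 86/3
  p_4/q_4 = 143/5
  p_5/q_5 = 8094/283
  p_6/q_6 = 8237/288
  p_7/q_7 = 16331/571
q_6 = 288 ≤ 505 < 571 = q_7, so the answer is 8237/288.

8237/288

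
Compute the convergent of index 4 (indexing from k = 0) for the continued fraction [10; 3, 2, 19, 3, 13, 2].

Using pₖ = aₖpₖ₋₁ + pₖ₋₂, qₖ = aₖqₖ₋₁ + qₖ₋₂ (with p₋₁=1, p₋₂=0, q₋₁=0, q₋₂=1):
  k=0: a=10, p=10, q=1
  k=1: a=3, p=31, q=3
  k=2: a=2, p=72, q=7
  k=3: a=19, p=1399, q=136
  k=4: a=3, p=4269, q=415

4269/415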